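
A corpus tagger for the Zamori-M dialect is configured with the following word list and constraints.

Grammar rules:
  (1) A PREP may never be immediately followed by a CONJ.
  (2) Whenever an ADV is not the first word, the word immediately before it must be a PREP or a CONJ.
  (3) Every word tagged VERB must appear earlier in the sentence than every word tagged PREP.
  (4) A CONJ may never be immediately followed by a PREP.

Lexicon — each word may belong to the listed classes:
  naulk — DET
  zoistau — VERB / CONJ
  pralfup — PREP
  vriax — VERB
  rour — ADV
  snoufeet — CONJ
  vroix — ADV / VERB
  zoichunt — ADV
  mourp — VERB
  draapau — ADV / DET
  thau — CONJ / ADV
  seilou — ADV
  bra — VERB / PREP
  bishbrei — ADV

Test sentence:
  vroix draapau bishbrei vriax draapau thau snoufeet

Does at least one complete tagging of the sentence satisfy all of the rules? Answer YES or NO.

Candidates per position — 1:vroix {ADV,VERB}; 2:draapau {ADV,DET}; 3:bishbrei {ADV}; 4:vriax {VERB}; 5:draapau {ADV,DET}; 6:thau {CONJ,ADV}; 7:snoufeet {CONJ}.
Rule 2 cannot be satisfied by any choice of tags from the lexicon.
So there is no consistent tagging.

NO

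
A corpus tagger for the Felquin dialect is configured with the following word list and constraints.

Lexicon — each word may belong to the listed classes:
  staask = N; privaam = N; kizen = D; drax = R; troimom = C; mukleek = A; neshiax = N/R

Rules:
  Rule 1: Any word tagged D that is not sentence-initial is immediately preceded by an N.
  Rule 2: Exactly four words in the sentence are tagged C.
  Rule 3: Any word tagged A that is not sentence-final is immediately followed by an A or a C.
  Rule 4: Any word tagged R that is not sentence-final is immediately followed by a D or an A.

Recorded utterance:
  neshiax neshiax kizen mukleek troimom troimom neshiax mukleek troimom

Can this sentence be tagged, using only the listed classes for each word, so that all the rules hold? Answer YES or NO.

NO

Candidates per position — 1:neshiax {N,R}; 2:neshiax {N,R}; 3:kizen {D}; 4:mukleek {A}; 5:troimom {C}; 6:troimom {C}; 7:neshiax {N,R}; 8:mukleek {A}; 9:troimom {C}.
Rule 2 cannot be satisfied by any choice of tags from the lexicon.
So there is no consistent tagging.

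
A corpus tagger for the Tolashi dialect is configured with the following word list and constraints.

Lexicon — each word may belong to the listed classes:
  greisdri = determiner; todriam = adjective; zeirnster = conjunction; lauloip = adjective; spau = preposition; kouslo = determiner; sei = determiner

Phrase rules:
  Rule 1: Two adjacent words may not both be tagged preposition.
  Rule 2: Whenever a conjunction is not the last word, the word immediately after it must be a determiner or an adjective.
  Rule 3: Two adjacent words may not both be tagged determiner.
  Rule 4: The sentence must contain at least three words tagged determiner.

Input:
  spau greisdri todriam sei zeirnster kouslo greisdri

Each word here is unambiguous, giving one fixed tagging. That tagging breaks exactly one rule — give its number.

Fixed tagging: preposition determiner adjective determiner conjunction determiner determiner.
Rule check: R1 ✓, R2 ✓, R3 ✗, R4 ✓.
Only rule 3 fails.

3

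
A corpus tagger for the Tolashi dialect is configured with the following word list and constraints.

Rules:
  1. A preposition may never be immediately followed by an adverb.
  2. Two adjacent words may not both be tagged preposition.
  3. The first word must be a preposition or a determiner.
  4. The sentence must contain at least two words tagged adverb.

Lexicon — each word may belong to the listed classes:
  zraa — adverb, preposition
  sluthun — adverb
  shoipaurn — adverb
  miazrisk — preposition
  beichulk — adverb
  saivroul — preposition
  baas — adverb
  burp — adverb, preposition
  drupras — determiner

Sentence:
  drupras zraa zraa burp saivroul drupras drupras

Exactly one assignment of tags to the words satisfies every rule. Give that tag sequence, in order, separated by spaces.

determiner adverb adverb adverb preposition determiner determiner

Candidates per position — 1:drupras {determiner}; 2:zraa {adverb,preposition}; 3:zraa {adverb,preposition}; 4:burp {adverb,preposition}; 5:saivroul {preposition}; 6:drupras {determiner}; 7:drupras {determiner}.
Position 4: preposition is ruled out by rule 2; that leaves adverb.
Position 2: preposition is ruled out by rule 1; that leaves adverb.
Position 3: preposition is ruled out by rule 1; that leaves adverb.
So the tagging must be: determiner adverb adverb adverb preposition determiner determiner.
Verifying each rule — rule 1 ok; rule 2 ok; rule 3 ok; rule 4 ok.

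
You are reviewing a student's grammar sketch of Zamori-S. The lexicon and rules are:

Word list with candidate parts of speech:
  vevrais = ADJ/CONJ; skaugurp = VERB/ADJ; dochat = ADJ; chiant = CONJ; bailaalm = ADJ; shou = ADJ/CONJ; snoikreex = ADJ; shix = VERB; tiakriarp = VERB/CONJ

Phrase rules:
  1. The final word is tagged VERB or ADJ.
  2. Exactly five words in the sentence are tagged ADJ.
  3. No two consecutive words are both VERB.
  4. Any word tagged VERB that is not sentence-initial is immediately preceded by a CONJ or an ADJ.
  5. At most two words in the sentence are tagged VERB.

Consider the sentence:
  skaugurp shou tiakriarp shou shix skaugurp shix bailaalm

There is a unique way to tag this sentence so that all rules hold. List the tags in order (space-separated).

Candidates per position — 1:skaugurp {VERB,ADJ}; 2:shou {ADJ,CONJ}; 3:tiakriarp {VERB,CONJ}; 4:shou {ADJ,CONJ}; 5:shix {VERB}; 6:skaugurp {VERB,ADJ}; 7:shix {VERB}; 8:bailaalm {ADJ}.
Position 1: VERB is ruled out by rule 2; that leaves ADJ.
Position 2: CONJ is ruled out by rule 2; that leaves ADJ.
Position 3: VERB is ruled out by rule 5; that leaves CONJ.
Position 4: CONJ is ruled out by rule 2; that leaves ADJ.
Position 6: VERB is ruled out by rule 2; that leaves ADJ.
That leaves exactly one tagging: ADJ ADJ CONJ ADJ VERB ADJ VERB ADJ.
Rule-by-rule: rule 1 ok; rule 2 ok; rule 3 ok; rule 4 ok; rule 5 ok.

ADJ ADJ CONJ ADJ VERB ADJ VERB ADJ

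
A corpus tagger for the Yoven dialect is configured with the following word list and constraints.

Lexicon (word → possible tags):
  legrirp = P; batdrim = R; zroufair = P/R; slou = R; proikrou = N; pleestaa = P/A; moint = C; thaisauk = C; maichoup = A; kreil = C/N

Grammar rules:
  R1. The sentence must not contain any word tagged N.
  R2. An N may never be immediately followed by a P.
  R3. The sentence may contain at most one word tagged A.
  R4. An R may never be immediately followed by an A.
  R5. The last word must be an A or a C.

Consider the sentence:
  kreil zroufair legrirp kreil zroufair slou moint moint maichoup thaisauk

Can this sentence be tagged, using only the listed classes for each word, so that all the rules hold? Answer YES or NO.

Candidates per position — 1:kreil {C,N}; 2:zroufair {P,R}; 3:legrirp {P}; 4:kreil {C,N}; 5:zroufair {P,R}; 6:slou {R}; 7:moint {C}; 8:moint {C}; 9:maichoup {A}; 10:thaisauk {C}.
One satisfying assignment: C R P C P R C C A C.
Verifying each rule — rule 1 holds; rule 2 holds; rule 3 holds; rule 4 holds; rule 5 holds.

YES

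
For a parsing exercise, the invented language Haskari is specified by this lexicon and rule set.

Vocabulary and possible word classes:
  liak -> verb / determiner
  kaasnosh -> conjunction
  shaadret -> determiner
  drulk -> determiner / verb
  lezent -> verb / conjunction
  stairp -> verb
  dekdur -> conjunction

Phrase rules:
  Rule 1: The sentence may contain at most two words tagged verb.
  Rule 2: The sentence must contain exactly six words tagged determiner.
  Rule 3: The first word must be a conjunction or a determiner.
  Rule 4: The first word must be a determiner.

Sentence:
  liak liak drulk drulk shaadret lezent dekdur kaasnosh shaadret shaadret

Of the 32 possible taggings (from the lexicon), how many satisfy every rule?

Candidates per position — 1:liak {verb,determiner}; 2:liak {verb,determiner}; 3:drulk {determiner,verb}; 4:drulk {determiner,verb}; 5:shaadret {determiner}; 6:lezent {verb,conjunction}; 7:dekdur {conjunction}; 8:kaasnosh {conjunction}; 9:shaadret {determiner}; 10:shaadret {determiner}.
There are 32 candidate sequences in total.
Checking each against the rules leaves 6 sequences.
Count = 6.

6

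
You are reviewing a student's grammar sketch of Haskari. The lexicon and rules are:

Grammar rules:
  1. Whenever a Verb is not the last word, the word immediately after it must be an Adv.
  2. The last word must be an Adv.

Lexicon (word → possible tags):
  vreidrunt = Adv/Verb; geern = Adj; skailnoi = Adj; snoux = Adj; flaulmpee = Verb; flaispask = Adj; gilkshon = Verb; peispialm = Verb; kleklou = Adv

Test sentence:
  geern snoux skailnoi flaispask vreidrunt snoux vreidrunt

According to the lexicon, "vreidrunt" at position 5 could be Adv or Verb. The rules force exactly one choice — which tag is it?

Candidates per position — 1:geern {Adj}; 2:snoux {Adj}; 3:skailnoi {Adj}; 4:flaispask {Adj}; 5:vreidrunt {Adv,Verb}; 6:snoux {Adj}; 7:vreidrunt {Adv,Verb}.
Position 5: tagging it Verb would leave rule 1 unsatisfiable, so it must be Adv.
Position 7: tagging it Verb would leave rule 2 unsatisfiable, so it must be Adv.
So the tagging must be: Adj Adj Adj Adj Adv Adj Adv.
Checking: rule 1 ✓; rule 2 ✓.

Adv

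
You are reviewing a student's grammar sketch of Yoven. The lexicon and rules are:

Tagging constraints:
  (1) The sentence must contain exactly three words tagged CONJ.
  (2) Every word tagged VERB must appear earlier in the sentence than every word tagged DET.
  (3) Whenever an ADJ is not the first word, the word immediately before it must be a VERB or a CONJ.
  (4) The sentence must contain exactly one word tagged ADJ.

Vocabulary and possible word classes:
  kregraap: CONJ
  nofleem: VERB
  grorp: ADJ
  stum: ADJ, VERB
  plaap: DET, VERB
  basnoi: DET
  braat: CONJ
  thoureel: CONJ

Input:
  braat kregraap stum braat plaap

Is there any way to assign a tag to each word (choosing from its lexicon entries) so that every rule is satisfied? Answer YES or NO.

YES

Candidates per position — 1:braat {CONJ}; 2:kregraap {CONJ}; 3:stum {ADJ,VERB}; 4:braat {CONJ}; 5:plaap {DET,VERB}.
One satisfying assignment: CONJ CONJ ADJ CONJ VERB.
Rule-by-rule: rule 1 holds; rule 2 holds; rule 3 holds; rule 4 holds.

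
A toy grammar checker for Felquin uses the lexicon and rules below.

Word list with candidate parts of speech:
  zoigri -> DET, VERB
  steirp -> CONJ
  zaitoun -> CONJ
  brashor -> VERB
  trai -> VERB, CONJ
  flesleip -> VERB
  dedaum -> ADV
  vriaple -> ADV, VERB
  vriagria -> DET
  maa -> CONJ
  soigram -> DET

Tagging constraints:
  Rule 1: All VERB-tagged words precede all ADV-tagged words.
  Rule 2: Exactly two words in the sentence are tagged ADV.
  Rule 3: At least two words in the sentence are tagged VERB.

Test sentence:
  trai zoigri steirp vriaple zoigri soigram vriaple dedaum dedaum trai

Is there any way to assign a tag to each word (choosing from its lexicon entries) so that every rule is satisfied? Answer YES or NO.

Candidates per position — 1:trai {VERB,CONJ}; 2:zoigri {DET,VERB}; 3:steirp {CONJ}; 4:vriaple {ADV,VERB}; 5:zoigri {DET,VERB}; 6:soigram {DET}; 7:vriaple {ADV,VERB}; 8:dedaum {ADV}; 9:dedaum {ADV}; 10:trai {VERB,CONJ}.
One satisfying assignment: CONJ DET CONJ VERB DET DET VERB ADV ADV CONJ.
Check: rule 1 satisfied; rule 2 satisfied; rule 3 satisfied.

YES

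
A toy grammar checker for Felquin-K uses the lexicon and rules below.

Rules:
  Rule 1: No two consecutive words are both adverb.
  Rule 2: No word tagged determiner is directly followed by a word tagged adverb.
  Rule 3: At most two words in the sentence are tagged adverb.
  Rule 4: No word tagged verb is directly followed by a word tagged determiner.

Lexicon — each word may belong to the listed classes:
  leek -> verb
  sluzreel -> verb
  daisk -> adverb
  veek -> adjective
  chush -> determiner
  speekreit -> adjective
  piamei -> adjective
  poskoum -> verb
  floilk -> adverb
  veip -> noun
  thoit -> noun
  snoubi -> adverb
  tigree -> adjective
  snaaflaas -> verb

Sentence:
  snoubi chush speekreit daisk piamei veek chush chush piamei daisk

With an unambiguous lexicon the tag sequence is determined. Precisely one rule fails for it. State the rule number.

Fixed tagging: adverb determiner adjective adverb adjective adjective determiner determiner adjective adverb.
Checking each rule: R1 ✓, R2 ✓, R3 ✗, R4 ✓.
Only rule 3 fails.

3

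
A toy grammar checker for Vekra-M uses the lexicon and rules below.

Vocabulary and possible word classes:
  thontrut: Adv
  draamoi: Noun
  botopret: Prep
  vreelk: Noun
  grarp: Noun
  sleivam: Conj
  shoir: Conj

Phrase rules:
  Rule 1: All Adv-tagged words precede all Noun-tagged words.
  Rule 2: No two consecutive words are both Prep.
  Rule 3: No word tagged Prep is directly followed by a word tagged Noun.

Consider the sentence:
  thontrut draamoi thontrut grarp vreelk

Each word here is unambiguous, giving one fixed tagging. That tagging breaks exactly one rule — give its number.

Fixed tagging: Adv Noun Adv Noun Noun.
Applying the rules: R1 fails, R2 ok, R3 ok.
Only rule 1 fails.

1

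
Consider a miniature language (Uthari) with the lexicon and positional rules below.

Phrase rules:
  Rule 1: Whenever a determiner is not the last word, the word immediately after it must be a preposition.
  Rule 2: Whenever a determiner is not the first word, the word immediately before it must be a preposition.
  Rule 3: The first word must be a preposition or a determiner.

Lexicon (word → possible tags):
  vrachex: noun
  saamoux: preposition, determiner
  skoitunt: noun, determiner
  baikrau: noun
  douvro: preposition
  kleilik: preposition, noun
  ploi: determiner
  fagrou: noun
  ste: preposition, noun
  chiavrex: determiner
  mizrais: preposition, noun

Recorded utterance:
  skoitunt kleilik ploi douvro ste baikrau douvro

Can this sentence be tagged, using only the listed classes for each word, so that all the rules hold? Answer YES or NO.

YES

Candidates per position — 1:skoitunt {noun,determiner}; 2:kleilik {preposition,noun}; 3:ploi {determiner}; 4:douvro {preposition}; 5:ste {preposition,noun}; 6:baikrau {noun}; 7:douvro {preposition}.
One satisfying assignment: determiner preposition determiner preposition preposition noun preposition.
Rule-by-rule: rule 1 ok; rule 2 ok; rule 3 ok.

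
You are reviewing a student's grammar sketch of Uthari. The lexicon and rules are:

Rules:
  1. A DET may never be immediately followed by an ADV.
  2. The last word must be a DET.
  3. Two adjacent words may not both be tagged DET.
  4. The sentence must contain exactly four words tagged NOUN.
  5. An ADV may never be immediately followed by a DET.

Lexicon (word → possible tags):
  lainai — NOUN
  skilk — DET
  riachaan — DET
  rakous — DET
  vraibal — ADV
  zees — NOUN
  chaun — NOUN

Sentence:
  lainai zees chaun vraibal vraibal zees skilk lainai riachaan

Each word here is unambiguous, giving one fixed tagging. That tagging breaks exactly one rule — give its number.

4

Fixed tagging: NOUN NOUN NOUN ADV ADV NOUN DET NOUN DET.
Rule check: R1 holds, R2 holds, R3 holds, R4 violated, R5 holds.
Only rule 4 fails.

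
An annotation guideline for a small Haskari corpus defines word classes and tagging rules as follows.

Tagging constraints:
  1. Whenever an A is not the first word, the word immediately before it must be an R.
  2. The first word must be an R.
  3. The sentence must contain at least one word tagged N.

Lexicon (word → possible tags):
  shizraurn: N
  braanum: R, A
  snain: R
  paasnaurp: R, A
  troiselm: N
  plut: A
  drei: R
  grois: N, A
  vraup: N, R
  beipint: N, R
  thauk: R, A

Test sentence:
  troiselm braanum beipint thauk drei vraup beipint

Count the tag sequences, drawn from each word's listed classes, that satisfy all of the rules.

0

Candidates per position — 1:troiselm {N}; 2:braanum {R,A}; 3:beipint {N,R}; 4:thauk {R,A}; 5:drei {R}; 6:vraup {N,R}; 7:beipint {N,R}.
There are 32 candidate sequences in total.
Rule 2 cannot be satisfied by any choice of tags from the lexicon.
So there is no consistent tagging.
Count = 0.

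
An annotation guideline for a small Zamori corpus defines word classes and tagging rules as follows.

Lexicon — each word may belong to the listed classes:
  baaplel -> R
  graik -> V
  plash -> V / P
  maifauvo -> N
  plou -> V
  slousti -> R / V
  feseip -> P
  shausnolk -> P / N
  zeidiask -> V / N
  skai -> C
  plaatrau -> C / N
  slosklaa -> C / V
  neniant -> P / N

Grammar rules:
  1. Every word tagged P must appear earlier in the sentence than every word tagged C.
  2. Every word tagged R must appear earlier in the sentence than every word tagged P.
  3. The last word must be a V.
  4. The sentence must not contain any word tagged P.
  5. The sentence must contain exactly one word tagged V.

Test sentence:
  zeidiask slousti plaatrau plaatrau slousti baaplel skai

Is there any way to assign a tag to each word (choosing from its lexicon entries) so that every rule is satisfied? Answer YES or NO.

NO

Candidates per position — 1:zeidiask {V,N}; 2:slousti {R,V}; 3:plaatrau {C,N}; 4:plaatrau {C,N}; 5:slousti {R,V}; 6:baaplel {R}; 7:skai {C}.
Rule 3 cannot be satisfied by any choice of tags from the lexicon.
So there is no consistent tagging.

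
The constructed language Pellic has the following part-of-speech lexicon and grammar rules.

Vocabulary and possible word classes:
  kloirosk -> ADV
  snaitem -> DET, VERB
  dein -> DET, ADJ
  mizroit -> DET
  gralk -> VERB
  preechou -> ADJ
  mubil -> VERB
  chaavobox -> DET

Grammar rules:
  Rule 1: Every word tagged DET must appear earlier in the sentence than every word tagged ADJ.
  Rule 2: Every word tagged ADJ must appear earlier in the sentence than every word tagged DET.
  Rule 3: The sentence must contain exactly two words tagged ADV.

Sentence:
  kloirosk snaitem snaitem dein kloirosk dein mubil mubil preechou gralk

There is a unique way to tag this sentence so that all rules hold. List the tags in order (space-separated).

ADV VERB VERB ADJ ADV ADJ VERB VERB ADJ VERB

Candidates per position — 1:kloirosk {ADV}; 2:snaitem {DET,VERB}; 3:snaitem {DET,VERB}; 4:dein {DET,ADJ}; 5:kloirosk {ADV}; 6:dein {DET,ADJ}; 7:mubil {VERB}; 8:mubil {VERB}; 9:preechou {ADJ}; 10:gralk {VERB}.
Position 2: DET is ruled out by rule 2; that leaves VERB.
Position 3: DET is ruled out by rule 2; that leaves VERB.
Position 4: DET is ruled out by rule 2; that leaves ADJ.
Position 6: DET is ruled out by rule 1; that leaves ADJ.
That leaves exactly one tagging: ADV VERB VERB ADJ ADV ADJ VERB VERB ADJ VERB.
Verifying each rule — rule 1 holds; rule 2 holds; rule 3 holds.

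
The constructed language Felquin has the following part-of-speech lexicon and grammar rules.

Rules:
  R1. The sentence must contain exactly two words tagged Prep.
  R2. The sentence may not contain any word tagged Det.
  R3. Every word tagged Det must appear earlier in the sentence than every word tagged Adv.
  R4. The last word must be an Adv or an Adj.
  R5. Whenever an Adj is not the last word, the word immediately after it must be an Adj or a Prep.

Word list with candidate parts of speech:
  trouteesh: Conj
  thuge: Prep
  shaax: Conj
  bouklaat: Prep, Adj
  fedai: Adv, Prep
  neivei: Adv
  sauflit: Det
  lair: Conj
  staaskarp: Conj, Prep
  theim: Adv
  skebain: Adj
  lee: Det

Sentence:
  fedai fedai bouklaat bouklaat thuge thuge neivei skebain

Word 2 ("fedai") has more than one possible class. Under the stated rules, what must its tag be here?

Adv

Candidates per position — 1:fedai {Adv,Prep}; 2:fedai {Adv,Prep}; 3:bouklaat {Prep,Adj}; 4:bouklaat {Prep,Adj}; 5:thuge {Prep}; 6:thuge {Prep}; 7:neivei {Adv}; 8:skebain {Adj}.
At position 1, choosing Prep makes rule 1 impossible to satisfy; hence Adv.
At position 2, choosing Prep makes rule 1 impossible to satisfy; hence Adv.
At position 3, choosing Prep makes rule 1 impossible to satisfy; hence Adj.
At position 4, choosing Prep makes rule 1 impossible to satisfy; hence Adj.
The unique satisfying tagging is: Adv Adv Adj Adj Prep Prep Adv Adj.
Checking: rule 1 ok; rule 2 ok; rule 3 ok; rule 4 ok; rule 5 ok.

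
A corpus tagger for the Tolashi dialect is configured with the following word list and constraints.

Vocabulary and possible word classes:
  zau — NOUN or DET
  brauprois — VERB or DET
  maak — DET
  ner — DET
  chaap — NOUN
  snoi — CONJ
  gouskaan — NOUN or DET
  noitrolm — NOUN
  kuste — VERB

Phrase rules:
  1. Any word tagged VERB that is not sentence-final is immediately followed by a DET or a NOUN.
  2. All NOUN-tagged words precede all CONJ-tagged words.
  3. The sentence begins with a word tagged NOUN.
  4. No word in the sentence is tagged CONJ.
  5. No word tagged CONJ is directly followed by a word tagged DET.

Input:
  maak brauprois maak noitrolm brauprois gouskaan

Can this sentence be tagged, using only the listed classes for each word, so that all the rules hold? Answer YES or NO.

Candidates per position — 1:maak {DET}; 2:brauprois {VERB,DET}; 3:maak {DET}; 4:noitrolm {NOUN}; 5:brauprois {VERB,DET}; 6:gouskaan {NOUN,DET}.
Rule 3 cannot be satisfied by any choice of tags from the lexicon.
So there is no consistent tagging.

NO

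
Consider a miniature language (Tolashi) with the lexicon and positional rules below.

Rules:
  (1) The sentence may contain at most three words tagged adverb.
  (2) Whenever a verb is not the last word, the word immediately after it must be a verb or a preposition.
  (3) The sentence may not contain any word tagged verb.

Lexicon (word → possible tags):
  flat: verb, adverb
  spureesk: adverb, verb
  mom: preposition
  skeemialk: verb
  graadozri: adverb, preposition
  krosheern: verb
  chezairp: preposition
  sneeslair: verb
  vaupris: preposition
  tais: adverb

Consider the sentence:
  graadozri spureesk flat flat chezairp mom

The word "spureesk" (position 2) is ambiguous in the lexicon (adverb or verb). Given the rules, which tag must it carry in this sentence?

adverb

Candidates per position — 1:graadozri {adverb,preposition}; 2:spureesk {adverb,verb}; 3:flat {verb,adverb}; 4:flat {verb,adverb}; 5:chezairp {preposition}; 6:mom {preposition}.
If word 2 were verb, no tagging could satisfy rule 3; so word 2 is adverb.
If word 3 were verb, no tagging could satisfy rule 3; so word 3 is adverb.
If word 4 were verb, no tagging could satisfy rule 3; so word 4 is adverb.
If word 1 were adverb, no tagging could satisfy rule 1; so word 1 is preposition.
That leaves exactly one tagging: preposition adverb adverb adverb preposition preposition.
Check: rule 1 holds; rule 2 holds; rule 3 holds.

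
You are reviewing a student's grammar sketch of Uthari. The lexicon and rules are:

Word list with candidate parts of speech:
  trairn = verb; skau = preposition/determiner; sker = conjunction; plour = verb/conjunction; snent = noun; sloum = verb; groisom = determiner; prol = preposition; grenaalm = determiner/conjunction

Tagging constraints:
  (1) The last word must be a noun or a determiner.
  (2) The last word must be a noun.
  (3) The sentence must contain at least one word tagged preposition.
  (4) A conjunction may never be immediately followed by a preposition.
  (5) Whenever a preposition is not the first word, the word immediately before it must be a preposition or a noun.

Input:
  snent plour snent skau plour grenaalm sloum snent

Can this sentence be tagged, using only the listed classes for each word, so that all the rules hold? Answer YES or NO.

Candidates per position — 1:snent {noun}; 2:plour {verb,conjunction}; 3:snent {noun}; 4:skau {preposition,determiner}; 5:plour {verb,conjunction}; 6:grenaalm {determiner,conjunction}; 7:sloum {verb}; 8:snent {noun}.
One satisfying assignment: noun verb noun preposition verb conjunction verb noun.
Checking: rule 1 satisfied; rule 2 satisfied; rule 3 satisfied; rule 4 satisfied; rule 5 satisfied.

YES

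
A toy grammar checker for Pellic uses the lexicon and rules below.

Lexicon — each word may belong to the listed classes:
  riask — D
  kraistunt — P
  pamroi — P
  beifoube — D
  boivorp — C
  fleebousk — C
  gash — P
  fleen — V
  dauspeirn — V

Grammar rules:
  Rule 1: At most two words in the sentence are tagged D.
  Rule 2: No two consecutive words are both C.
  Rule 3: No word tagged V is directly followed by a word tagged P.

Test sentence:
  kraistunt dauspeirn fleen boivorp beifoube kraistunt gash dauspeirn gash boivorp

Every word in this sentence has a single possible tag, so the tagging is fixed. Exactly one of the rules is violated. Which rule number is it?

Fixed tagging: P V V C D P P V P C.
Rule check: R1 ✓, R2 ✓, R3 ✗.
Only rule 3 fails.

3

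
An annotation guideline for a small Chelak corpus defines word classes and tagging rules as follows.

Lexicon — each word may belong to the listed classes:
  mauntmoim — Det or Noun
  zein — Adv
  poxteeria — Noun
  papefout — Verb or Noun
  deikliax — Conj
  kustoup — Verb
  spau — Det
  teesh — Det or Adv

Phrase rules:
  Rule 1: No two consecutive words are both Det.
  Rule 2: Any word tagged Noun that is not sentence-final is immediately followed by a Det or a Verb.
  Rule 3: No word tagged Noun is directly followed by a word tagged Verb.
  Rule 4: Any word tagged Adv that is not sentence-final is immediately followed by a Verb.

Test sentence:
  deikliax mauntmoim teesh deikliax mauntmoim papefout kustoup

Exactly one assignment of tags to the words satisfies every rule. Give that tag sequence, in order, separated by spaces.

Candidates per position — 1:deikliax {Conj}; 2:mauntmoim {Det,Noun}; 3:teesh {Det,Adv}; 4:deikliax {Conj}; 5:mauntmoim {Det,Noun}; 6:papefout {Verb,Noun}; 7:kustoup {Verb}.
Position 3: Adv is ruled out by rule 4; that leaves Det.
Position 5: Noun is ruled out by rule 3; that leaves Det.
Position 6: Noun is ruled out by rule 3; that leaves Verb.
Position 2: Det is ruled out by rule 1; that leaves Noun.
That leaves exactly one tagging: Conj Noun Det Conj Det Verb Verb.
Rule-by-rule: rule 1 holds; rule 2 holds; rule 3 holds; rule 4 holds.

Conj Noun Det Conj Det Verb Verb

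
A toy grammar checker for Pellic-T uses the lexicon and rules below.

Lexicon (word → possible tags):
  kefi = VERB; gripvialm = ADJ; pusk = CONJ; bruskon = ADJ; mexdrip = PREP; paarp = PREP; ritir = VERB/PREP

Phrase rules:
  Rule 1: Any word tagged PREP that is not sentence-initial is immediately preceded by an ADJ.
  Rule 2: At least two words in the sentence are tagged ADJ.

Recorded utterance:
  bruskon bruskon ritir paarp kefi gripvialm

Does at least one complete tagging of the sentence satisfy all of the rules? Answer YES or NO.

Candidates per position — 1:bruskon {ADJ}; 2:bruskon {ADJ}; 3:ritir {VERB,PREP}; 4:paarp {PREP}; 5:kefi {VERB}; 6:gripvialm {ADJ}.
Rule 1 cannot be satisfied by any choice of tags from the lexicon.
So there is no consistent tagging.

NO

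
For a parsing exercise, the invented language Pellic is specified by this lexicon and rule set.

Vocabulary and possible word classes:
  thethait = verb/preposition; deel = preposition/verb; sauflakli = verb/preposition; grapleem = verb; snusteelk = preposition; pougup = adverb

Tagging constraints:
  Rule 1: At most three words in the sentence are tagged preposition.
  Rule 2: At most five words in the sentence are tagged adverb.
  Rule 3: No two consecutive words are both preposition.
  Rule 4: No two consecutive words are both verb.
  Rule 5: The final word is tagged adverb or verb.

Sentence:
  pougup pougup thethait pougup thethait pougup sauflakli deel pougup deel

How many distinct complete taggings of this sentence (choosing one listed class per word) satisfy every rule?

Candidates per position — 1:pougup {adverb}; 2:pougup {adverb}; 3:thethait {verb,preposition}; 4:pougup {adverb}; 5:thethait {verb,preposition}; 6:pougup {adverb}; 7:sauflakli {verb,preposition}; 8:deel {preposition,verb}; 9:pougup {adverb}; 10:deel {preposition,verb}.
There are 32 candidate sequences in total.
Checking each against the rules leaves 8 sequences.
Count = 8.

8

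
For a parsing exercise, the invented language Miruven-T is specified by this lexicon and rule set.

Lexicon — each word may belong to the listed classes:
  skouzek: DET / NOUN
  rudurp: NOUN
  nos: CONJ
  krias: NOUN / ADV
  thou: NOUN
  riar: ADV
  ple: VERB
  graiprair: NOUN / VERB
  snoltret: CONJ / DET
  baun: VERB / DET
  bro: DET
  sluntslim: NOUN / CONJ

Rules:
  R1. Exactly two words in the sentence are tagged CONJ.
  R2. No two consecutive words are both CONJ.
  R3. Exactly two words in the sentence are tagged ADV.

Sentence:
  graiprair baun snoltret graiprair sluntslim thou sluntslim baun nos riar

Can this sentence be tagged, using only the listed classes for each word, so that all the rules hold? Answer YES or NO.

NO

Candidates per position — 1:graiprair {NOUN,VERB}; 2:baun {VERB,DET}; 3:snoltret {CONJ,DET}; 4:graiprair {NOUN,VERB}; 5:sluntslim {NOUN,CONJ}; 6:thou {NOUN}; 7:sluntslim {NOUN,CONJ}; 8:baun {VERB,DET}; 9:nos {CONJ}; 10:riar {ADV}.
Rule 3 cannot be satisfied by any choice of tags from the lexicon.
So there is no consistent tagging.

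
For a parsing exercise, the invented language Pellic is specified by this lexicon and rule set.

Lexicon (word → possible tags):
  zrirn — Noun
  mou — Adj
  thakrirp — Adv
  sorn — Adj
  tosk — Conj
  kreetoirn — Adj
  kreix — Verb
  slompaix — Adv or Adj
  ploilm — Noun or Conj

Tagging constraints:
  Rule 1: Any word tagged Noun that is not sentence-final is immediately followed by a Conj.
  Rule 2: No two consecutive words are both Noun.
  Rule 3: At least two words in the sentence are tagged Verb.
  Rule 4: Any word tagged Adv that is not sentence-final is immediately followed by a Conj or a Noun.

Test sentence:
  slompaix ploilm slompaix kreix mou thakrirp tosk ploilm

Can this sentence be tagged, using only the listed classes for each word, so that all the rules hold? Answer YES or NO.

Candidates per position — 1:slompaix {Adv,Adj}; 2:ploilm {Noun,Conj}; 3:slompaix {Adv,Adj}; 4:kreix {Verb}; 5:mou {Adj}; 6:thakrirp {Adv}; 7:tosk {Conj}; 8:ploilm {Noun,Conj}.
Rule 3 cannot be satisfied by any choice of tags from the lexicon.
So there is no consistent tagging.

NO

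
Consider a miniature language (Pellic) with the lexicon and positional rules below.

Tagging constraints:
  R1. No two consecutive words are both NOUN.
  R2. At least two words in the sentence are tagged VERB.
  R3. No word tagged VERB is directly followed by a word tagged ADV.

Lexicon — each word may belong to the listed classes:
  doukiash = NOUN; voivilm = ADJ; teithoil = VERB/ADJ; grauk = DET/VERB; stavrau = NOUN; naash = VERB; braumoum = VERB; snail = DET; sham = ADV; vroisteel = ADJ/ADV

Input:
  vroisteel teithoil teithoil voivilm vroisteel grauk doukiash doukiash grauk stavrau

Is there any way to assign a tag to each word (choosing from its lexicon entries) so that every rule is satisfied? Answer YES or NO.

Candidates per position — 1:vroisteel {ADJ,ADV}; 2:teithoil {VERB,ADJ}; 3:teithoil {VERB,ADJ}; 4:voivilm {ADJ}; 5:vroisteel {ADJ,ADV}; 6:grauk {DET,VERB}; 7:doukiash {NOUN}; 8:doukiash {NOUN}; 9:grauk {DET,VERB}; 10:stavrau {NOUN}.
Rule 1 cannot be satisfied by any choice of tags from the lexicon.
So there is no consistent tagging.

NO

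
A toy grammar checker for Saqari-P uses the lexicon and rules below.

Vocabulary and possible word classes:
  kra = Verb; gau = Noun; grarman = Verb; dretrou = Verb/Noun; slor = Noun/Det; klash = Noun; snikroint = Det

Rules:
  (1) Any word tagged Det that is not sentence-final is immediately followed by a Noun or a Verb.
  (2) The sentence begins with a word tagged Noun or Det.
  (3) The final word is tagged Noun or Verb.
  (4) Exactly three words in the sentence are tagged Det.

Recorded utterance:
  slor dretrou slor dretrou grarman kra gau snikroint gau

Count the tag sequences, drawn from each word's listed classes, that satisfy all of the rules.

4

Candidates per position — 1:slor {Noun,Det}; 2:dretrou {Verb,Noun}; 3:slor {Noun,Det}; 4:dretrou {Verb,Noun}; 5:grarman {Verb}; 6:kra {Verb}; 7:gau {Noun}; 8:snikroint {Det}; 9:gau {Noun}.
There are 16 candidate sequences in total.
The sequences that satisfy every rule: Det Verb Det Verb Verb Verb Noun Det Noun; Det Verb Det Noun Verb Verb Noun Det Noun; Det Noun Det Verb Verb Verb Noun Det Noun; Det Noun Det Noun Verb Verb Noun Det Noun.
Count = 4.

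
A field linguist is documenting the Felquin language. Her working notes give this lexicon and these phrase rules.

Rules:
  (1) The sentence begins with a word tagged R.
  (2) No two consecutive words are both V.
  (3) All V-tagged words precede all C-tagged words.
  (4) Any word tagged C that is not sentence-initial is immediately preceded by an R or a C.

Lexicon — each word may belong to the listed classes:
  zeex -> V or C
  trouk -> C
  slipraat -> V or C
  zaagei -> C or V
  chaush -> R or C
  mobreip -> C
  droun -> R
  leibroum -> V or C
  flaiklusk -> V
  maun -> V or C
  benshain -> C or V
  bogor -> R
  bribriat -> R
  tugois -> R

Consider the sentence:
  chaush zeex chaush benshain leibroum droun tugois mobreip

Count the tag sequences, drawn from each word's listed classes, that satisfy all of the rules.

Candidates per position — 1:chaush {R,C}; 2:zeex {V,C}; 3:chaush {R,C}; 4:benshain {C,V}; 5:leibroum {V,C}; 6:droun {R}; 7:tugois {R}; 8:mobreip {C}.
There are 32 candidate sequences in total.
The sequences that satisfy every rule: R V R C C R R C; R C R C C R R C; R C C C C R R C.
Count = 3.

3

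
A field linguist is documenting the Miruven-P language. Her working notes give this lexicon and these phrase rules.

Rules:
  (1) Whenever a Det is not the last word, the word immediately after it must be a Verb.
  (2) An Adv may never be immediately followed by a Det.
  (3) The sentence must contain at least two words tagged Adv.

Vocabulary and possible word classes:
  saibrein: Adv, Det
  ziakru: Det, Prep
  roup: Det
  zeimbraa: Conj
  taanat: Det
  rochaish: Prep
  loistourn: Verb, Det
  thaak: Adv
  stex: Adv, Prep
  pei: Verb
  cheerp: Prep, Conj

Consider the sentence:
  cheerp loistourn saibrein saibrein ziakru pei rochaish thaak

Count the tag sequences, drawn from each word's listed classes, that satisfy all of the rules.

Candidates per position — 1:cheerp {Prep,Conj}; 2:loistourn {Verb,Det}; 3:saibrein {Adv,Det}; 4:saibrein {Adv,Det}; 5:ziakru {Det,Prep}; 6:pei {Verb}; 7:rochaish {Prep}; 8:thaak {Adv}.
There are 32 candidate sequences in total.
The sequences that satisfy every rule: Prep Verb Adv Adv Prep Verb Prep Adv; Conj Verb Adv Adv Prep Verb Prep Adv.
Count = 2.

2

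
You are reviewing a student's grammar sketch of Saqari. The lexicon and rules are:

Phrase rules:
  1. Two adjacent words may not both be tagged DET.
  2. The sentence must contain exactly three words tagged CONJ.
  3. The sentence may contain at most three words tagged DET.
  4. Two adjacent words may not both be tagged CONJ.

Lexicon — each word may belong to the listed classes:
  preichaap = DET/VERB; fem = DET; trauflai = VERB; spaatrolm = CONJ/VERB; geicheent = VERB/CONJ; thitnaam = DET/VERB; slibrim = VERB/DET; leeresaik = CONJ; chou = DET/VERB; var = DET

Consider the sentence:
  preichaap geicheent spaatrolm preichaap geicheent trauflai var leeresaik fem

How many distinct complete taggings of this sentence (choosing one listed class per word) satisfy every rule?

6

Candidates per position — 1:preichaap {DET,VERB}; 2:geicheent {VERB,CONJ}; 3:spaatrolm {CONJ,VERB}; 4:preichaap {DET,VERB}; 5:geicheent {VERB,CONJ}; 6:trauflai {VERB}; 7:var {DET}; 8:leeresaik {CONJ}; 9:fem {DET}.
There are 32 candidate sequences in total.
Checking each against the rules leaves 6 sequences.
Count = 6.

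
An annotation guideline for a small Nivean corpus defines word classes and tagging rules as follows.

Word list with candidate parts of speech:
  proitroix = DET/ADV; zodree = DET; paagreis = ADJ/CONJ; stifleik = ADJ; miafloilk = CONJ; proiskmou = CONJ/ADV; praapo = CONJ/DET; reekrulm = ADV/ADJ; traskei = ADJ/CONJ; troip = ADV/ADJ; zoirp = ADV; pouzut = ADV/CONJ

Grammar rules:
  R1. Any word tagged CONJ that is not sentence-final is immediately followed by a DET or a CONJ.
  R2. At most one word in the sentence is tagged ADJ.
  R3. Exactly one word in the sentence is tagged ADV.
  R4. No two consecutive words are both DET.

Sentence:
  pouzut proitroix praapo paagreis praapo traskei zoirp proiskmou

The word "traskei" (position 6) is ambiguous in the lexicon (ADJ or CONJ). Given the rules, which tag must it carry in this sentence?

Candidates per position — 1:pouzut {ADV,CONJ}; 2:proitroix {DET,ADV}; 3:praapo {CONJ,DET}; 4:paagreis {ADJ,CONJ}; 5:praapo {CONJ,DET}; 6:traskei {ADJ,CONJ}; 7:zoirp {ADV}; 8:proiskmou {CONJ,ADV}.
Position 1: tagging it ADV would leave rule 3 unsatisfiable, so it must be CONJ.
Position 2: tagging it ADV would leave rule 1 unsatisfiable, so it must be DET.
Position 3: tagging it DET would leave rule 4 unsatisfiable, so it must be CONJ.
Position 4: tagging it ADJ would leave rule 1 unsatisfiable, so it must be CONJ.
Position 5: tagging it CONJ would leave rule 1 unsatisfiable, so it must be DET.
Position 6: tagging it CONJ would leave rule 1 unsatisfiable, so it must be ADJ.
Position 8: tagging it ADV would leave rule 3 unsatisfiable, so it must be CONJ.
That leaves exactly one tagging: CONJ DET CONJ CONJ DET ADJ ADV CONJ.
Verifying each rule — rule 1 ok; rule 2 ok; rule 3 ok; rule 4 ok.

ADJ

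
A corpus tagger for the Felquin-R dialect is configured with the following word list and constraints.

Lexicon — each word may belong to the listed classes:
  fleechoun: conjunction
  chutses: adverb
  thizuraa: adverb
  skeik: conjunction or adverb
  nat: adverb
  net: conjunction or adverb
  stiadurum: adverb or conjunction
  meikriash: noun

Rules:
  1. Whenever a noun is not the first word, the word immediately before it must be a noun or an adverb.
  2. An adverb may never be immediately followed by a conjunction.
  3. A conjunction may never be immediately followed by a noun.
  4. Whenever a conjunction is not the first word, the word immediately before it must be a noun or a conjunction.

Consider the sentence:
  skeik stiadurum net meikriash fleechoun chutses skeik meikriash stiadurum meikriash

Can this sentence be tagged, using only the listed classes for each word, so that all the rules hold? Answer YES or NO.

YES

Candidates per position — 1:skeik {conjunction,adverb}; 2:stiadurum {adverb,conjunction}; 3:net {conjunction,adverb}; 4:meikriash {noun}; 5:fleechoun {conjunction}; 6:chutses {adverb}; 7:skeik {conjunction,adverb}; 8:meikriash {noun}; 9:stiadurum {adverb,conjunction}; 10:meikriash {noun}.
One satisfying assignment: conjunction conjunction adverb noun conjunction adverb adverb noun adverb noun.
Rule-by-rule: rule 1 ✓; rule 2 ✓; rule 3 ✓; rule 4 ✓.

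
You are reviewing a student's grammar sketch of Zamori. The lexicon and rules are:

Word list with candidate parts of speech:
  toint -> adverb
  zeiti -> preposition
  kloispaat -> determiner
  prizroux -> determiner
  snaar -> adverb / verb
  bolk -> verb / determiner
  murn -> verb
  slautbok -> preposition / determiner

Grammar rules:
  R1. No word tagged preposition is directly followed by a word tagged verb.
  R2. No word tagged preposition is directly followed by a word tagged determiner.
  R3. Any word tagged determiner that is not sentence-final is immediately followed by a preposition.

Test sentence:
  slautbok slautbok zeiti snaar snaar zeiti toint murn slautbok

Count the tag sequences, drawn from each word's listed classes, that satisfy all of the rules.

8

Candidates per position — 1:slautbok {preposition,determiner}; 2:slautbok {preposition,determiner}; 3:zeiti {preposition}; 4:snaar {adverb,verb}; 5:snaar {adverb,verb}; 6:zeiti {preposition}; 7:toint {adverb}; 8:murn {verb}; 9:slautbok {preposition,determiner}.
There are 32 candidate sequences in total.
Checking each against the rules leaves 8 sequences.
Count = 8.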